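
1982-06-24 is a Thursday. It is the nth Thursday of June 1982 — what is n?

Day 24 falls in week ⌈24/7⌉ of the month.
Days 1–7 hold the 1st Thursday, 8–14 the 2nd, 15–21 the 3rd, 22–28 the 4th, 29–31 the 5th.
24 is in the range for the 4th.

4th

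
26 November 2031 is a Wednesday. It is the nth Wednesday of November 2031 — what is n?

Day 26 falls in week ⌈26/7⌉ of the month.
Days 1–7 hold the 1st Wednesday, 8–14 the 2nd, 15–21 the 3rd, 22–28 the 4th, 29–31 the 5th.
26 is in the range for the 4th.

4th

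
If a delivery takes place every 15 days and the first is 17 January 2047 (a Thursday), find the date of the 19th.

The 19th occurrence is 18 intervals after the first: 18 × 15 = 270 days after 17 January 2047.
January has 31 days — 14 days to the end of January leaves 256.
February has 28 days (228 left).
March has 31 days (197 left).
April has 30 days (167 left).
May has 31 days (136 left).
June has 30 days (106 left).
July has 31 days (75 left).
August has 31 days (44 left).
September has 30 days (14 left).
14 days into October → 14 October 2047.

14 October 2047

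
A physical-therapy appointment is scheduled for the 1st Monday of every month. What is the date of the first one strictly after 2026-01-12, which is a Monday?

January 2026 starts on a Thursday, so its 1st Monday is 2026-01-05 (4 days in).
That is not after 2026-01-12, so look at February 2026.
February 2026 starts on a Sunday, so its 1st Monday is 2026-02-02 (1 day in).

2026-02-02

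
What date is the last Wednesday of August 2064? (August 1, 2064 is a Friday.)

August 2064 begins on a Friday, so the first Wednesday is August 6 (5 days later).
August 2064 has 31 days. Adding weeks: 6, 13, 20, 27 — the last one ≤ 31 is the 27th.

2064-08-27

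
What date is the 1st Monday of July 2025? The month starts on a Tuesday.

July 2025 begins on a Tuesday, so the first Monday is July 7 (6 days later).

2025-07-07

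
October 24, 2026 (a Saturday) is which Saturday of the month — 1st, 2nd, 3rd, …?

4th

Day 24 falls in week ⌈24/7⌉ of the month.
Days 1–7 hold the 1st Saturday, 8–14 the 2nd, 15–21 the 3rd, 22–28 the 4th, 29–31 the 5th.
24 is in the range for the 4th.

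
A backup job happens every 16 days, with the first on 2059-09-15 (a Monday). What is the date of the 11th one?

The 11th occurrence is 10 intervals after the first: 10 × 16 = 160 days after 2059-09-15.
September has 30 days — 15 days to the end of September leaves 145.
October has 31 days (114 left).
November has 30 days (84 left).
December has 31 days (53 left).
January has 31 days (22 left).
22 days into February → 2060-02-22.

2060-02-22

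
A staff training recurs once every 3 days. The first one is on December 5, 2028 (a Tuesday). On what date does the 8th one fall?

The 8th occurrence is 7 intervals after the first: 7 × 3 = 21 days after December 5, 2028.
21 days later is December 26, 2028.

December 26, 2028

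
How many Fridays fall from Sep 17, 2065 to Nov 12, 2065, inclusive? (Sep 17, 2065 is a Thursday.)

Sep 17, 2065 is a Thursday; the first Friday on or after it is Sep 18, 2065 (1 day later).
From Sep 18, 2065 to Nov 12, 2065: 12 + 31 + 12 = 55 days (rest of Sep, Oct, Nov).
55 ÷ 7 = 7 full weeks with remainder 6, so 7 more Fridays after the first → 8.

8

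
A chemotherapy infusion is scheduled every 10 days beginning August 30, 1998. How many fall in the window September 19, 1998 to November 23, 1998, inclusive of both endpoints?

7

Occurrences land 10·i days after August 30, 1998 for i = 0, 1, 2, …
September 19, 1998 is 20 days after the start; 20 ÷ 10 = 2 remainder 0. First occurrence in the window: #3 on September 19, 1998 (2×10 = 20 days in).
November 23, 1998 is 85 days after the start; 85 ÷ 10 = 8 remainder 5. Last occurrence in the window: #9 on November 18, 1998.
Occurrences #3 through #9: 7 in total.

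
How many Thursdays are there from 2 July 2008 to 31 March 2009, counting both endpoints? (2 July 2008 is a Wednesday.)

39

2 July 2008 is a Wednesday; the first Thursday on or after it is 3 July 2008 (1 day later).
From 3 July 2008 to 31 March 2009: 28 + 31 + 30 + 31 + 30 + 31 + 31 + 28 + 31 = 271 days (rest of July, August, September, October, November, December, January, February, March).
271 ÷ 7 = 38 full weeks with remainder 5, so 38 more Thursdays after the first → 39.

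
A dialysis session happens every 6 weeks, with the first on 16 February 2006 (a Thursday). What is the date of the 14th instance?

16 August 2007

The 14th occurrence is 13 intervals after the first: 13 × 42 = 546 days after 16 February 2006.
February has 28 days — 12 days to the end of February leaves 534.
From end of February to end of 2006 is 306 days (228 left).
January has 31 days (197 left).
February has 28 days (169 left).
March has 31 days (138 left).
April has 30 days (108 left).
May has 31 days (77 left).
June has 30 days (47 left).
July has 31 days (16 left).
16 days into August → 16 August 2007.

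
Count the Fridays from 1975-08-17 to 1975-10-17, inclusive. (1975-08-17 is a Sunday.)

9

1975-08-17 is a Sunday; the first Friday on or after it is 1975-08-22 (5 days later).
From 1975-08-22 to 1975-10-17: 9 + 30 + 17 = 56 days (rest of August, September, October).
56 ÷ 7 = 8 full weeks with remainder 0, so 8 more Fridays after the first → 9.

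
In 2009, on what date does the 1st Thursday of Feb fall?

Feb 5, 2009

Feb 2009 begins on a Sunday, so the first Thursday is Feb 5 (4 days later).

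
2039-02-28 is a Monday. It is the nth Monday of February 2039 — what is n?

Day 28 falls in week ⌈28/7⌉ of the month.
Days 1–7 hold the 1st Monday, 8–14 the 2nd, 15–21 the 3rd, 22–28 the 4th, 29–31 the 5th.
28 is in the range for the 4th.

4th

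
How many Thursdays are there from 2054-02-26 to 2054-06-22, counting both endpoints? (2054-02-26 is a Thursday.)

2054-02-26 is a Thursday; the first Thursday on or after it is 2054-02-26.
From 2054-02-26 to 2054-06-22: 2 + 31 + 30 + 31 + 22 = 116 days (rest of February, March, April, May, June).
116 ÷ 7 = 16 full weeks with remainder 4, so 16 more Thursdays after the first → 17.

17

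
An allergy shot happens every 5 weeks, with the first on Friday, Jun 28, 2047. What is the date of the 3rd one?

Sep 6, 2047

The 3rd occurrence is 2 intervals after the first: 2 × 35 = 70 days after Jun 28, 2047.
Jun has 30 days — 2 days to the end of Jun leaves 68.
Jul has 31 days (37 left).
Aug has 31 days (6 left).
6 days into Sep → Sep 6, 2047.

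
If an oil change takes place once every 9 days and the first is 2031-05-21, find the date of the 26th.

The 26th occurrence is 25 intervals after the first: 25 × 9 = 225 days after 2031-05-21.
May has 31 days — 10 days to the end of May leaves 215.
June has 30 days (185 left).
July has 31 days (154 left).
August has 31 days (123 left).
September has 30 days (93 left).
October has 31 days (62 left).
November has 30 days (32 left).
December has 31 days (1 left).
1 day into January → 2032-01-01.

2032-01-01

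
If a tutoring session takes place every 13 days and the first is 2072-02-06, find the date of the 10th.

The 10th occurrence is 9 intervals after the first: 9 × 13 = 117 days after 2072-02-06.
February has 29 days — 23 days to the end of February leaves 94.
March has 31 days (63 left).
April has 30 days (33 left).
May has 31 days (2 left).
2 days into June → 2072-06-02.

2072-06-02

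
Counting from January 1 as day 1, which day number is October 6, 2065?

Days in months before October: 31 + 28 + 31 + 30 + 31 + 30 + 31 + 31 + 30 = 273.
Plus 6 days into October → day 279.

279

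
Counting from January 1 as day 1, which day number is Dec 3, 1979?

337

Days in months before Dec: 31 + 28 + 31 + 30 + 31 + 30 + 31 + 31 + 30 + 31 + 30 = 334.
Plus 3 days into Dec → day 337.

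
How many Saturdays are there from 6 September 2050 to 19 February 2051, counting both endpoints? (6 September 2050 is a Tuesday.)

6 September 2050 is a Tuesday; the first Saturday on or after it is 10 September 2050 (4 days later).
From 10 September 2050 to 19 February 2051: 20 + 31 + 30 + 31 + 31 + 19 = 162 days (rest of September, October, November, December, January, February).
162 ÷ 7 = 23 full weeks with remainder 1, so 23 more Saturdays after the first → 24.

24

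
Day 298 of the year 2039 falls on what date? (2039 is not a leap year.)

Jan has 31 days (298 − 31 = 267 remain).
Feb has 28 days (267 − 28 = 239 remain).
Mar has 31 days (239 − 31 = 208 remain).
Apr has 30 days (208 − 30 = 178 remain).
May has 31 days (178 − 31 = 147 remain).
Jun has 30 days (147 − 30 = 117 remain).
Jul has 31 days (117 − 31 = 86 remain).
Aug has 31 days (86 − 31 = 55 remain).
Sep has 30 days (55 − 30 = 25 remain).
25 into Oct → Oct 25.

Oct 25, 2039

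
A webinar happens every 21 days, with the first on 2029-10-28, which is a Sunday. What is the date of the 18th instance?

The 18th occurrence is 17 intervals after the first: 17 × 21 = 357 days after 2029-10-28.
October has 31 days — 3 days to the end of October leaves 354.
November has 30 days (324 left).
December has 31 days (293 left).
January has 31 days (262 left).
February has 28 days (234 left).
March has 31 days (203 left).
April has 30 days (173 left).
May has 31 days (142 left).
June has 30 days (112 left).
July has 31 days (81 left).
August has 31 days (50 left).
September has 30 days (20 left).
20 days into October → 2030-10-20.

2030-10-20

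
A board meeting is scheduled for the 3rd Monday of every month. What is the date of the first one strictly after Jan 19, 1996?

Jan 1996 starts on a Monday; its first Monday is the 1st, so the 3rd Monday is the 15th — Jan 15, 1996.
That is not after Jan 19, 1996, so look at Feb 1996.
Feb 1996 starts on a Thursday; its first Monday is the 5th, so the 3rd Monday is the 19th — Feb 19, 1996.

Feb 19, 1996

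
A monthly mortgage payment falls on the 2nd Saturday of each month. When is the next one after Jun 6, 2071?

Jun 2071 starts on a Monday; its first Saturday is the 6th, so the 2nd Saturday is the 13th — Jun 13, 2071.
Jun 13, 2071 is after Jun 6, 2071, so that is the next one.

Jun 13, 2071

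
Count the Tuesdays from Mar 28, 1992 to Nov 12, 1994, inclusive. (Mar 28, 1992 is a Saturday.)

137

Mar 28, 1992 is a Saturday; the first Tuesday on or after it is Mar 31, 1992 (3 days later).
From Mar 31, 1992 to Nov 12, 1994: 275 + 365 + 316 = 956 days (rest of 1992, 1993, to Nov 12, 1994 in 1994).
956 ÷ 7 = 136 full weeks with remainder 4, so 136 more Tuesdays after the first → 137.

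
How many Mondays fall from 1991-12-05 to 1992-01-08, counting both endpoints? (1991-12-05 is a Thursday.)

1991-12-05 is a Thursday; the first Monday on or after it is 1991-12-09 (4 days later).
From 1991-12-09 to 1992-01-08: 22 + 8 = 30 days (rest of December, January).
30 ÷ 7 = 4 full weeks with remainder 2, so 4 more Mondays after the first → 5.

5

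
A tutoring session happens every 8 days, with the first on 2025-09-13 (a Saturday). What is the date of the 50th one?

2026-10-10

The 50th occurrence is 49 intervals after the first: 49 × 8 = 392 days after 2025-09-13.
September has 30 days — 17 days to the end of September leaves 375.
October has 31 days (344 left).
November has 30 days (314 left).
December has 31 days (283 left).
January has 31 days (252 left).
February has 28 days (224 left).
March has 31 days (193 left).
April has 30 days (163 left).
May has 31 days (132 left).
June has 30 days (102 left).
July has 31 days (71 left).
August has 31 days (40 left).
September has 30 days (10 left).
10 days into October → 2026-10-10.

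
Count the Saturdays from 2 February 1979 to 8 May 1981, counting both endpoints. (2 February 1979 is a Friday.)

118

2 February 1979 is a Friday; the first Saturday on or after it is 3 February 1979 (1 day later).
From 3 February 1979 to 8 May 1981: 331 + 366 + 128 = 825 days (rest of 1979, 1980, to 8 May 1981 in 1981).
825 ÷ 7 = 117 full weeks with remainder 6, so 117 more Saturdays after the first → 118.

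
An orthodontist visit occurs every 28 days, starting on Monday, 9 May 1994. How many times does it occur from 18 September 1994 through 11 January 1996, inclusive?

Occurrences land 28·i days after 9 May 1994 for i = 0, 1, 2, …
18 September 1994 is 132 days after the start; 132 ÷ 28 = 4 remainder 20; since the remainder is 20, round up to i = 5. First occurrence in the window: #6 on 26 September 1994 (5×28 = 140 days in).
11 January 1996 is 612 days after the start; 612 ÷ 28 = 21 remainder 24. Last occurrence in the window: #22 on 18 December 1995.
Occurrences #6 through #22: 17 in total.

17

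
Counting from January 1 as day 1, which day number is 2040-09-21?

265

Days in months before September: 31 + 29 + 31 + 30 + 31 + 30 + 31 + 31 = 244.
Plus 21 days into September → day 265.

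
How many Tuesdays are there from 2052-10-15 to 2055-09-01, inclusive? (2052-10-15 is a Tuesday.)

151

2052-10-15 is a Tuesday; the first Tuesday on or after it is 2052-10-15.
From 2052-10-15 to 2055-09-01: 77 + 365 + 365 + 244 = 1051 days (rest of 2052, 2053, 2054, to 2055-09-01 in 2055).
1051 ÷ 7 = 150 full weeks with remainder 1, so 150 more Tuesdays after the first → 151.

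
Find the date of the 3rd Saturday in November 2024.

The first Saturday of November 2024 is November 2.
The 3rd Saturday is 2 weeks later: 2 + 14 = 16.

16 November 2024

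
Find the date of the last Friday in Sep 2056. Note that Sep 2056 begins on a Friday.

Sep 2056 begins on a Friday, so the first Friday is Sep 1.
Sep 2056 has 30 days. Adding weeks: 1, 8, 15, 22, 29 — the last one ≤ 30 is the 29th.

Sep 29, 2056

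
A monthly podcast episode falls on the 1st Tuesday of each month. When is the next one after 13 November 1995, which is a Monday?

November 1995 starts on a Wednesday, so its 1st Tuesday is 7 November 1995 (6 days in).
That is not after 13 November 1995, so look at December 1995.
December 1995 starts on a Friday, so its 1st Tuesday is 5 December 1995 (4 days in).

5 December 1995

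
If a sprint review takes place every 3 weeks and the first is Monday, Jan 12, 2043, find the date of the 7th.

The 7th occurrence is 6 intervals after the first: 6 × 21 = 126 days after Jan 12, 2043.
Jan has 31 days — 19 days to the end of Jan leaves 107.
Feb has 28 days (79 left).
Mar has 31 days (48 left).
Apr has 30 days (18 left).
18 days into May → May 18, 2043.

May 18, 2043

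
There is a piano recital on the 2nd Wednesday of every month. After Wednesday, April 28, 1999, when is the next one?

April 1999 starts on a Thursday; its first Wednesday is the 7th, so the 2nd Wednesday is the 14th — April 14, 1999.
That is not after April 28, 1999, so look at May 1999.
May 1999 starts on a Saturday; its first Wednesday is the 5th, so the 2nd Wednesday is the 12th — May 12, 1999.

May 12, 1999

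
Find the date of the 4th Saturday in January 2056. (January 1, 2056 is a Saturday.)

22 January 2056

January 2056 begins on a Saturday, so the first Saturday is January 1.
The 4th Saturday is 3 weeks later: 1 + 21 = 22.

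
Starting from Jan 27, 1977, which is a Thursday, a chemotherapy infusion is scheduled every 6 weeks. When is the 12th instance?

The 12th occurrence is 11 intervals after the first: 11 × 42 = 462 days after Jan 27, 1977.
Jan has 31 days — 4 days to the end of Jan leaves 458.
From end of Jan to end of 1977 is 334 days (124 left).
Jan has 31 days (93 left).
Feb has 28 days (65 left).
Mar has 31 days (34 left).
Apr has 30 days (4 left).
4 days into May → May 4, 1978.

May 4, 1978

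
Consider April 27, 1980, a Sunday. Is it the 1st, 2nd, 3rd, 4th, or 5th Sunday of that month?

Day 27 falls in week ⌈27/7⌉ of the month.
Days 1–7 hold the 1st Sunday, 8–14 the 2nd, 15–21 the 3rd, 22–28 the 4th, 29–31 the 5th.
27 is in the range for the 4th.

4th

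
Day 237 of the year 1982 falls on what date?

Aug 25, 1982

Jan has 31 days (237 − 31 = 206 remain).
Feb has 28 days (206 − 28 = 178 remain).
Mar has 31 days (178 − 31 = 147 remain).
Apr has 30 days (147 − 30 = 117 remain).
May has 31 days (117 − 31 = 86 remain).
Jun has 30 days (86 − 30 = 56 remain).
Jul has 31 days (56 − 31 = 25 remain).
25 into Aug → Aug 25.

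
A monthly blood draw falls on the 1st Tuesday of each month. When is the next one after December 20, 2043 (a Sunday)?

December 2043 starts on a Tuesday, so its 1st Tuesday is December 1, 2043.
That is not after December 20, 2043, so look at January 2044.
January 2044 starts on a Friday, so its 1st Tuesday is January 5, 2044 (4 days in).

January 5, 2044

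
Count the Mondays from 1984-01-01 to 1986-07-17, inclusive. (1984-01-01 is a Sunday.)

133

1984-01-01 is a Sunday; the first Monday on or after it is 1984-01-02 (1 day later).
From 1984-01-02 to 1986-07-17: 364 + 365 + 198 = 927 days (rest of 1984, 1985, to 1986-07-17 in 1986).
927 ÷ 7 = 132 full weeks with remainder 3, so 132 more Mondays after the first → 133.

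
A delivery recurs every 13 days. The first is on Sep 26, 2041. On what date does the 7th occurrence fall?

Dec 13, 2041

The 7th occurrence is 6 intervals after the first: 6 × 13 = 78 days after Sep 26, 2041.
Sep has 30 days — 4 days to the end of Sep leaves 74.
Oct has 31 days (43 left).
Nov has 30 days (13 left).
13 days into Dec → Dec 13, 2041.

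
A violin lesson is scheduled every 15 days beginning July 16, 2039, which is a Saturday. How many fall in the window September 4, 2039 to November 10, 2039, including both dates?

Occurrences land 15·i days after July 16, 2039 for i = 0, 1, 2, …
September 4, 2039 is 50 days after the start; 50 ÷ 15 = 3 remainder 5; since the remainder is 5, round up to i = 4. First occurrence in the window: #5 on September 14, 2039 (4×15 = 60 days in).
November 10, 2039 is 117 days after the start; 117 ÷ 15 = 7 remainder 12. Last occurrence in the window: #8 on October 29, 2039.
Occurrences #5 through #8: 4 in total.

4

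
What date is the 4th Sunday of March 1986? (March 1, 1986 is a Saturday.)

March 23, 1986

March 1986 begins on a Saturday, so the first Sunday is March 2 (1 day later).
The 4th Sunday is 3 weeks later: 2 + 21 = 23.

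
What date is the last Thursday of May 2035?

31 May 2035

May 2035 begins on a Tuesday, so the first Thursday is May 3 (2 days later).
May 2035 has 31 days. Adding weeks: 3, 10, 17, 24, 31 — the last one ≤ 31 is the 31st.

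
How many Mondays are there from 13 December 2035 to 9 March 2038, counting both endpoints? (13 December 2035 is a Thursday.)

13 December 2035 is a Thursday; the first Monday on or after it is 17 December 2035 (4 days later).
From 17 December 2035 to 9 March 2038: 14 + 366 + 365 + 68 = 813 days (rest of 2035, 2036, 2037, to 9 March 2038 in 2038).
813 ÷ 7 = 116 full weeks with remainder 1, so 116 more Mondays after the first → 117.

117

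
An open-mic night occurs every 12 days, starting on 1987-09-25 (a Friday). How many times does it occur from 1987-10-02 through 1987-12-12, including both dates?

Occurrences land 12·i days after 1987-09-25 for i = 0, 1, 2, …
1987-10-02 is 7 days after the start; 7 ÷ 12 = 0 remainder 7; since the remainder is 7, round up to i = 1. First occurrence in the window: #2 on 1987-10-07 (1×12 = 12 days in).
1987-12-12 is 78 days after the start; 78 ÷ 12 = 6 remainder 6. Last occurrence in the window: #7 on 1987-12-06.
Occurrences #2 through #7: 6 in total.

6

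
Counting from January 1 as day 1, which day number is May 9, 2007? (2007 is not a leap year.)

Days in months before May: 31 + 28 + 31 + 30 = 120.
Plus 9 days into May → day 129.

129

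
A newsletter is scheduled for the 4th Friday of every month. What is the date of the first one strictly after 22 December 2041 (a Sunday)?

December 2041 starts on a Sunday; its first Friday is the 6th, so the 4th Friday is the 27th — 27 December 2041.
27 December 2041 is after 22 December 2041, so that is the next one.

27 December 2041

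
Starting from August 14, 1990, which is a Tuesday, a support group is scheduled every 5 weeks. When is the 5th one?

January 1, 1991

The 5th occurrence is 4 intervals after the first: 4 × 35 = 140 days after August 14, 1990.
August has 31 days — 17 days to the end of August leaves 123.
September has 30 days (93 left).
October has 31 days (62 left).
November has 30 days (32 left).
December has 31 days (1 left).
1 day into January → January 1, 1991.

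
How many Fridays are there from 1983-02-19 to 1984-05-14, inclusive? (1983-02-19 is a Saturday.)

64

1983-02-19 is a Saturday; the first Friday on or after it is 1983-02-25 (6 days later).
From 1983-02-25 to 1984-05-14: 309 + 135 = 444 days (rest of 1983, to 1984-05-14 in 1984).
444 ÷ 7 = 63 full weeks with remainder 3, so 63 more Fridays after the first → 64.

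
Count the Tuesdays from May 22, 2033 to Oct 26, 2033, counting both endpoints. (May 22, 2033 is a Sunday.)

23

May 22, 2033 is a Sunday; the first Tuesday on or after it is May 24, 2033 (2 days later).
From May 24, 2033 to Oct 26, 2033: 7 + 30 + 31 + 31 + 30 + 26 = 155 days (rest of May, Jun, Jul, Aug, Sep, Oct).
155 ÷ 7 = 22 full weeks with remainder 1, so 22 more Tuesdays after the first → 23.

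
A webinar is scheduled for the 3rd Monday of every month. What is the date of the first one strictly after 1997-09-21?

September 1997 starts on a Monday; its first Monday is the 1st, so the 3rd Monday is the 15th — 1997-09-15.
That is not after 1997-09-21, so look at October 1997.
October 1997 starts on a Wednesday; its first Monday is the 6th, so the 3rd Monday is the 20th — 1997-10-20.

1997-10-20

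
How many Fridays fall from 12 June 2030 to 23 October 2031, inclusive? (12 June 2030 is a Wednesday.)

12 June 2030 is a Wednesday; the first Friday on or after it is 14 June 2030 (2 days later).
From 14 June 2030 to 23 October 2031: 200 + 296 = 496 days (rest of 2030, to 23 October 2031 in 2031).
496 ÷ 7 = 70 full weeks with remainder 6, so 70 more Fridays after the first → 71.

71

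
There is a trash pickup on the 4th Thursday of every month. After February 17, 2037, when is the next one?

February 26, 2037

February 2037 starts on a Sunday; its first Thursday is the 5th, so the 4th Thursday is the 26th — February 26, 2037.
February 26, 2037 is after February 17, 2037, so that is the next one.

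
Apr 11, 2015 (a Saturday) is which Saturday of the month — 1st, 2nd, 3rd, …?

2nd

Day 11 falls in week ⌈11/7⌉ of the month.
Days 1–7 hold the 1st Saturday, 8–14 the 2nd, 15–21 the 3rd, 22–28 the 4th, 29–31 the 5th.
11 is in the range for the 2nd.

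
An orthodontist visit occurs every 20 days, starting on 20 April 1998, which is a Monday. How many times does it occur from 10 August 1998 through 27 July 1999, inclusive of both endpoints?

Occurrences land 20·i days after 20 April 1998 for i = 0, 1, 2, …
10 August 1998 is 112 days after the start; 112 ÷ 20 = 5 remainder 12; since the remainder is 12, round up to i = 6. First occurrence in the window: #7 on 18 August 1998 (6×20 = 120 days in).
27 July 1999 is 463 days after the start; 463 ÷ 20 = 23 remainder 3. Last occurrence in the window: #24 on 24 July 1999.
Occurrences #7 through #24: 18 in total.

18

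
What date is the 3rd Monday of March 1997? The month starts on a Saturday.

March 1997 begins on a Saturday, so the first Monday is March 3 (2 days later).
The 3rd Monday is 2 weeks later: 3 + 14 = 17.

1997-03-17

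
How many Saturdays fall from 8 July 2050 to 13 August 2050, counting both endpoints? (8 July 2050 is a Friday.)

6

8 July 2050 is a Friday; the first Saturday on or after it is 9 July 2050 (1 day later).
From 9 July 2050 to 13 August 2050: 22 + 13 = 35 days (rest of July, August).
35 ÷ 7 = 5 full weeks with remainder 0, so 5 more Saturdays after the first → 6.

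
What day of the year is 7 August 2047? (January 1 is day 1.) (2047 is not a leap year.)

219

Days in months before August: 31 + 28 + 31 + 30 + 31 + 30 + 31 = 212.
Plus 7 days into August → day 219.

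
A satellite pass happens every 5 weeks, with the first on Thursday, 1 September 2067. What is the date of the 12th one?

20 September 2068

The 12th occurrence is 11 intervals after the first: 11 × 35 = 385 days after 1 September 2067.
September has 30 days — 29 days to the end of September leaves 356.
October has 31 days (325 left).
November has 30 days (295 left).
December has 31 days (264 left).
January has 31 days (233 left).
February has 29 days (204 left).
March has 31 days (173 left).
April has 30 days (143 left).
May has 31 days (112 left).
June has 30 days (82 left).
July has 31 days (51 left).
August has 31 days (20 left).
20 days into September → 20 September 2068.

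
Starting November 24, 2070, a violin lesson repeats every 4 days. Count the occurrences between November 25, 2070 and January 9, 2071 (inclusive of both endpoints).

11

Occurrences land 4·i days after November 24, 2070 for i = 0, 1, 2, …
November 25, 2070 is 1 day after the start; 1 ÷ 4 = 0 remainder 1; since the remainder is 1, round up to i = 1. First occurrence in the window: #2 on November 28, 2070 (1×4 = 4 days in).
January 9, 2071 is 46 days after the start; 46 ÷ 4 = 11 remainder 2. Last occurrence in the window: #12 on January 7, 2071.
Occurrences #2 through #12: 11 in total.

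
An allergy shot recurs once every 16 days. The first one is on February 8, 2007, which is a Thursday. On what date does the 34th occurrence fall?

The 34th occurrence is 33 intervals after the first: 33 × 16 = 528 days after February 8, 2007.
February has 28 days — 20 days to the end of February leaves 508.
From end of February to end of 2007 is 306 days (202 left).
January has 31 days (171 left).
February has 29 days (142 left).
March has 31 days (111 left).
April has 30 days (81 left).
May has 31 days (50 left).
June has 30 days (20 left).
20 days into July → July 20, 2008.

July 20, 2008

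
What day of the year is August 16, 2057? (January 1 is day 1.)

228

Days in months before August: 31 + 28 + 31 + 30 + 31 + 30 + 31 = 212.
Plus 16 days into August → day 228.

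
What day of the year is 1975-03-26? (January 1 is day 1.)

Days in months before March: 31 + 28 = 59.
Plus 26 days into March → day 85.

85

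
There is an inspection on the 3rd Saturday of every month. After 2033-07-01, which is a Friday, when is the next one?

2033-07-16

July 2033 starts on a Friday; its first Saturday is the 2nd, so the 3rd Saturday is the 16th — 2033-07-16.
2033-07-16 is after 2033-07-01, so that is the next one.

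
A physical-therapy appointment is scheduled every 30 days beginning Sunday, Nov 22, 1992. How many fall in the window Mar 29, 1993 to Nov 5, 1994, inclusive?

19

Occurrences land 30·i days after Nov 22, 1992 for i = 0, 1, 2, …
Mar 29, 1993 is 127 days after the start; 127 ÷ 30 = 4 remainder 7; since the remainder is 7, round up to i = 5. First occurrence in the window: #6 on Apr 21, 1993 (5×30 = 150 days in).
Nov 5, 1994 is 713 days after the start; 713 ÷ 30 = 23 remainder 23. Last occurrence in the window: #24 on Oct 13, 1994.
Occurrences #6 through #24: 19 in total.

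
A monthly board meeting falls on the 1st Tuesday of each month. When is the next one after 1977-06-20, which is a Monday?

June 1977 starts on a Wednesday, so its 1st Tuesday is 1977-06-07 (6 days in).
That is not after 1977-06-20, so look at July 1977.
July 1977 starts on a Friday, so its 1st Tuesday is 1977-07-05 (4 days in).

1977-07-05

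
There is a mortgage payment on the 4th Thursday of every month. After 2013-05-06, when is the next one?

2013-05-23

May 2013 starts on a Wednesday; its first Thursday is the 2nd, so the 4th Thursday is the 23rd — 2013-05-23.
2013-05-23 is after 2013-05-06, so that is the next one.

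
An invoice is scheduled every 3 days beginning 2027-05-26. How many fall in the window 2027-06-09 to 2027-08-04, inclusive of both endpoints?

Occurrences land 3·i days after 2027-05-26 for i = 0, 1, 2, …
2027-06-09 is 14 days after the start; 14 ÷ 3 = 4 remainder 2; since the remainder is 2, round up to i = 5. First occurrence in the window: #6 on 2027-06-10 (5×3 = 15 days in).
2027-08-04 is 70 days after the start; 70 ÷ 3 = 23 remainder 1. Last occurrence in the window: #24 on 2027-08-03.
Occurrences #6 through #24: 19 in total.

19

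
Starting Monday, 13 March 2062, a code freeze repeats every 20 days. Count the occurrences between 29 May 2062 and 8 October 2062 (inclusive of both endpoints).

Occurrences land 20·i days after 13 March 2062 for i = 0, 1, 2, …
29 May 2062 is 77 days after the start; 77 ÷ 20 = 3 remainder 17; since the remainder is 17, round up to i = 4. First occurrence in the window: #5 on 1 June 2062 (4×20 = 80 days in).
8 October 2062 is 209 days after the start; 209 ÷ 20 = 10 remainder 9. Last occurrence in the window: #11 on 29 September 2062.
Occurrences #5 through #11: 7 in total.

7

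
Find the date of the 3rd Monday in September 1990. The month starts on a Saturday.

September 1990 begins on a Saturday, so the first Monday is September 3 (2 days later).
The 3rd Monday is 2 weeks later: 3 + 14 = 17.

1990-09-17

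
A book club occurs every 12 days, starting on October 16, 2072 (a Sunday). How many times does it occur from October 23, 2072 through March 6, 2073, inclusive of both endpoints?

Occurrences land 12·i days after October 16, 2072 for i = 0, 1, 2, …
October 23, 2072 is 7 days after the start; 7 ÷ 12 = 0 remainder 7; since the remainder is 7, round up to i = 1. First occurrence in the window: #2 on October 28, 2072 (1×12 = 12 days in).
March 6, 2073 is 141 days after the start; 141 ÷ 12 = 11 remainder 9. Last occurrence in the window: #12 on February 25, 2073.
Occurrences #2 through #12: 11 in total.

11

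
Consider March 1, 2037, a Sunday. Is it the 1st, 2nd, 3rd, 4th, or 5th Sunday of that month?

Day 1 falls in week ⌈1/7⌉ of the month.
Days 1–7 hold the 1st Sunday, 8–14 the 2nd, 15–21 the 3rd, 22–28 the 4th, 29–31 the 5th.
1 is in the range for the 1st.

1st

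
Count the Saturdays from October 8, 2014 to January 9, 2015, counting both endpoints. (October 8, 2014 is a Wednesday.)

13

October 8, 2014 is a Wednesday; the first Saturday on or after it is October 11, 2014 (3 days later).
From October 11, 2014 to January 9, 2015: 20 + 30 + 31 + 9 = 90 days (rest of October, November, December, January).
90 ÷ 7 = 12 full weeks with remainder 6, so 12 more Saturdays after the first → 13.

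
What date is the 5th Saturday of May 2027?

May 2027 begins on a Saturday, so the first Saturday is May 1.
The 5th Saturday is 4 weeks later: 1 + 28 = 29.

29 May 2027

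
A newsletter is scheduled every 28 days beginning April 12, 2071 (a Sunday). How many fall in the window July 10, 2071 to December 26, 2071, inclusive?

6

Occurrences land 28·i days after April 12, 2071 for i = 0, 1, 2, …
July 10, 2071 is 89 days after the start; 89 ÷ 28 = 3 remainder 5; since the remainder is 5, round up to i = 4. First occurrence in the window: #5 on August 2, 2071 (4×28 = 112 days in).
December 26, 2071 is 258 days after the start; 258 ÷ 28 = 9 remainder 6. Last occurrence in the window: #10 on December 20, 2071.
Occurrences #5 through #10: 6 in total.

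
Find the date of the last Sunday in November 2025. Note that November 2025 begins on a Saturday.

30 November 2025

November 2025 begins on a Saturday, so the first Sunday is November 2 (1 day later).
November 2025 has 30 days. Adding weeks: 2, 9, 16, 23, 30 — the last one ≤ 30 is the 30th.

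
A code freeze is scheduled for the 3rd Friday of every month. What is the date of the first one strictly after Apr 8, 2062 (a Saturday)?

Apr 21, 2062

Apr 2062 starts on a Saturday; its first Friday is the 7th, so the 3rd Friday is the 21st — Apr 21, 2062.
Apr 21, 2062 is after Apr 8, 2062, so that is the next one.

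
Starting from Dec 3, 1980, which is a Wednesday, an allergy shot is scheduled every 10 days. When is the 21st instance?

Jun 21, 1981

The 21st occurrence is 20 intervals after the first: 20 × 10 = 200 days after Dec 3, 1980.
Dec has 31 days — 28 days to the end of Dec leaves 172.
Jan has 31 days (141 left).
Feb has 28 days (113 left).
Mar has 31 days (82 left).
Apr has 30 days (52 left).
May has 31 days (21 left).
21 days into Jun → Jun 21, 1981.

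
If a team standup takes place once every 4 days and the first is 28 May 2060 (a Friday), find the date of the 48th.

2 December 2060

The 48th occurrence is 47 intervals after the first: 47 × 4 = 188 days after 28 May 2060.
May has 31 days — 3 days to the end of May leaves 185.
June has 30 days (155 left).
July has 31 days (124 left).
August has 31 days (93 left).
September has 30 days (63 left).
October has 31 days (32 left).
November has 30 days (2 left).
2 days into December → 2 December 2060.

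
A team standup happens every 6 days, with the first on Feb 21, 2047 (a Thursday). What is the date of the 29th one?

Aug 8, 2047

The 29th occurrence is 28 intervals after the first: 28 × 6 = 168 days after Feb 21, 2047.
Feb has 28 days — 7 days to the end of Feb leaves 161.
Mar has 31 days (130 left).
Apr has 30 days (100 left).
May has 31 days (69 left).
Jun has 30 days (39 left).
Jul has 31 days (8 left).
8 days into Aug → Aug 8, 2047.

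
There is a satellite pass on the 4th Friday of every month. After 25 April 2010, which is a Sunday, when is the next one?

28 May 2010

April 2010 starts on a Thursday; its first Friday is the 2nd, so the 4th Friday is the 23rd — 23 April 2010.
That is not after 25 April 2010, so look at May 2010.
May 2010 starts on a Saturday; its first Friday is the 7th, so the 4th Friday is the 28th — 28 May 2010.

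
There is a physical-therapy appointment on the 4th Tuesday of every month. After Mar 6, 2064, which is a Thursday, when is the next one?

Mar 2064 starts on a Saturday; its first Tuesday is the 4th, so the 4th Tuesday is the 25th — Mar 25, 2064.
Mar 25, 2064 is after Mar 6, 2064, so that is the next one.

Mar 25, 2064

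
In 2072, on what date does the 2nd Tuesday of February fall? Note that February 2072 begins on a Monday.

9 February 2072

February 2072 begins on a Monday, so the first Tuesday is February 2 (1 day later).
The 2nd Tuesday is 1 weeks later: 2 + 7 = 9.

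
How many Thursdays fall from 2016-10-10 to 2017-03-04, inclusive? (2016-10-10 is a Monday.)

21

2016-10-10 is a Monday; the first Thursday on or after it is 2016-10-13 (3 days later).
From 2016-10-13 to 2017-03-04: 18 + 30 + 31 + 31 + 28 + 4 = 142 days (rest of October, November, December, January, February, March).
142 ÷ 7 = 20 full weeks with remainder 2, so 20 more Thursdays after the first → 21.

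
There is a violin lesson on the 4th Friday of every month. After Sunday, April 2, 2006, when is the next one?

April 2006 starts on a Saturday; its first Friday is the 7th, so the 4th Friday is the 28th — April 28, 2006.
April 28, 2006 is after April 2, 2006, so that is the next one.

April 28, 2006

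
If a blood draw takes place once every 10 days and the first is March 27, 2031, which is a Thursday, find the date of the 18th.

The 18th occurrence is 17 intervals after the first: 17 × 10 = 170 days after March 27, 2031.
March has 31 days — 4 days to the end of March leaves 166.
April has 30 days (136 left).
May has 31 days (105 left).
June has 30 days (75 left).
July has 31 days (44 left).
August has 31 days (13 left).
13 days into September → September 13, 2031.

September 13, 2031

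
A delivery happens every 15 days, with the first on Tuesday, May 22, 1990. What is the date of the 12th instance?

November 3, 1990

The 12th occurrence is 11 intervals after the first: 11 × 15 = 165 days after May 22, 1990.
May has 31 days — 9 days to the end of May leaves 156.
June has 30 days (126 left).
July has 31 days (95 left).
August has 31 days (64 left).
September has 30 days (34 left).
October has 31 days (3 left).
3 days into November → November 3, 1990.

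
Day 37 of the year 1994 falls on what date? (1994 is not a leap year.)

January has 31 days (37 − 31 = 6 remain).
6 into February → February 6.

1994-02-06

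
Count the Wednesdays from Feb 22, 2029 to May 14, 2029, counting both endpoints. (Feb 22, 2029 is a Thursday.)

11

Feb 22, 2029 is a Thursday; the first Wednesday on or after it is Feb 28, 2029 (6 days later).
From Feb 28, 2029 to May 14, 2029: 0 + 31 + 30 + 14 = 75 days (rest of Feb, Mar, Apr, May).
75 ÷ 7 = 10 full weeks with remainder 5, so 10 more Wednesdays after the first → 11.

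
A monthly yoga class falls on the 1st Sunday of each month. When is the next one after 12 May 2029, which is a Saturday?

May 2029 starts on a Tuesday, so its 1st Sunday is 6 May 2029 (5 days in).
That is not after 12 May 2029, so look at June 2029.
June 2029 starts on a Friday, so its 1st Sunday is 3 June 2029 (2 days in).

3 June 2029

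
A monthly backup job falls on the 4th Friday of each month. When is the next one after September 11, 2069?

September 27, 2069

September 2069 starts on a Sunday; its first Friday is the 6th, so the 4th Friday is the 27th — September 27, 2069.
September 27, 2069 is after September 11, 2069, so that is the next one.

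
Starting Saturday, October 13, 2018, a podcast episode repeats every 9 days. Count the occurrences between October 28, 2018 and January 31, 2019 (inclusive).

Occurrences land 9·i days after October 13, 2018 for i = 0, 1, 2, …
October 28, 2018 is 15 days after the start; 15 ÷ 9 = 1 remainder 6; since the remainder is 6, round up to i = 2. First occurrence in the window: #3 on October 31, 2018 (2×9 = 18 days in).
January 31, 2019 is 110 days after the start; 110 ÷ 9 = 12 remainder 2. Last occurrence in the window: #13 on January 29, 2019.
Occurrences #3 through #13: 11 in total.

11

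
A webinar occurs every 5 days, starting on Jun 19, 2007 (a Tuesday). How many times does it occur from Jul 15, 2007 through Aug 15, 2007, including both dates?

Occurrences land 5·i days after Jun 19, 2007 for i = 0, 1, 2, …
Jul 15, 2007 is 26 days after the start; 26 ÷ 5 = 5 remainder 1; since the remainder is 1, round up to i = 6. First occurrence in the window: #7 on Jul 19, 2007 (6×5 = 30 days in).
Aug 15, 2007 is 57 days after the start; 57 ÷ 5 = 11 remainder 2. Last occurrence in the window: #12 on Aug 13, 2007.
Occurrences #7 through #12: 6 in total.

6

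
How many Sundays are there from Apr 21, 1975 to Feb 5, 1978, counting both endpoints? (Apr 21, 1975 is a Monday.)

146

Apr 21, 1975 is a Monday; the first Sunday on or after it is Apr 27, 1975 (6 days later).
From Apr 27, 1975 to Feb 5, 1978: 248 + 366 + 365 + 36 = 1015 days (rest of 1975, 1976, 1977, to Feb 5, 1978 in 1978).
1015 ÷ 7 = 145 full weeks with remainder 0, so 145 more Sundays after the first → 146.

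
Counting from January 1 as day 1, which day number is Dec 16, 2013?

Days in months before Dec: 31 + 28 + 31 + 30 + 31 + 30 + 31 + 31 + 30 + 31 + 30 = 334.
Plus 16 days into Dec → day 350.

350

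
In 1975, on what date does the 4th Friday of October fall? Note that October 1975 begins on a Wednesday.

1975-10-24

October 1975 begins on a Wednesday, so the first Friday is October 3 (2 days later).
The 4th Friday is 3 weeks later: 3 + 21 = 24.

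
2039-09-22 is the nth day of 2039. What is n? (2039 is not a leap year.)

Days in months before September: 31 + 28 + 31 + 30 + 31 + 30 + 31 + 31 = 243.
Plus 22 days into September → day 265.

265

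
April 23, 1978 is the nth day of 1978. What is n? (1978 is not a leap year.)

113

Days in months before April: 31 + 28 + 31 = 90.
Plus 23 days into April → day 113.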